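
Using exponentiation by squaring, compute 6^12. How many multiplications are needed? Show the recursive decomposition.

Computing 6^12 by squaring (build up from 6^1; each line after the first costs one multiplication):

6^1 = 6
6^2 = (6^1)^2 = 6^2 = 36
6^3 = 6 * 6^2 = 6 * 36 = 216
6^6 = (6^3)^2 = 216^2 = 46656
6^12 = (6^6)^2 = 46656^2 = 2176782336

Result: 2176782336
Multiplications needed: 4 (4 lines after 6^1)

6^12 = 2176782336. Using exponentiation by squaring, this requires 4 multiplications. The key idea: if the exponent is even, square the half-power; if odd, multiply by the base once.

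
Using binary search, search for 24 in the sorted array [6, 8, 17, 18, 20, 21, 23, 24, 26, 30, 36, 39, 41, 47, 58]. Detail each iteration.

Binary search for 24 in [6, 8, 17, 18, 20, 21, 23, 24, 26, 30, 36, 39, 41, 47, 58]:

lo=0, hi=14, mid=7, arr[mid]=24 -> Found target at index 7!

Binary search finds 24 at index 7 after 1 comparisons. The search repeatedly halves the search space by comparing with the middle element.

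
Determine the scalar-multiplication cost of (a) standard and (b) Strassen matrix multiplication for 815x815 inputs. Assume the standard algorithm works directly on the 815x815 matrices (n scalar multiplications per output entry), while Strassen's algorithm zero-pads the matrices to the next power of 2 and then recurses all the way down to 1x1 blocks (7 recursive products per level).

Matrix multiplication for 815x815 matrices:

Strassen's algorithm requires power-of-2 dimensions. Pad 815x815 to 1024x1024 (next power of 2).

Standard algorithm: 815^3 = 541343375 multiplications
Strassen's algorithm: 7^(log2(1024)) = 7^10 = 282475249 multiplications
Savings: 541343375 - 282475249 = 258868126 multiplications

Standard: 541343375 multiplications (815^3). Strassen: 282475249 multiplications (7^10, after padding to 1024x1024). Strassen reduces 8 recursive multiplications to 7 at each level.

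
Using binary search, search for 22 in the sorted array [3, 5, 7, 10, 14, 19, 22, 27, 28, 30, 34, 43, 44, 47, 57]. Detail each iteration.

Binary search for 22 in [3, 5, 7, 10, 14, 19, 22, 27, 28, 30, 34, 43, 44, 47, 57]:

lo=0, hi=14, mid=7, arr[mid]=27 -> 27 > 22, search left half
lo=0, hi=6, mid=3, arr[mid]=10 -> 10 < 22, search right half
lo=4, hi=6, mid=5, arr[mid]=19 -> 19 < 22, search right half
lo=6, hi=6, mid=6, arr[mid]=22 -> Found target at index 6!

Binary search finds 22 at index 6 after 4 comparisons. The search repeatedly halves the search space by comparing with the middle element.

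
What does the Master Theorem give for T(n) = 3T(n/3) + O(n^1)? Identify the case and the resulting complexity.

Master Theorem for T(n) = 3T(n/3) + O(n^1):

a = 3, b = 3, c = 1
log_b(a) = log_3(3) = 1.0000

Case 2: c = 1 = log_3(3) = 1.0000
T(n) = O(n^1 log n) = O(n log n)

For T(n) = 3T(n/3) + O(n^1): log_3(3) = 1.0000. This is Case 2 of the Master Theorem (c = log_b(a), equal work at all levels), giving O(n log n).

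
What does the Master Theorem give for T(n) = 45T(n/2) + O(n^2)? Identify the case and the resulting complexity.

Master Theorem for T(n) = 45T(n/2) + O(n^2):

a = 45, b = 2, c = 2
log_b(a) = log_2(45) = 5.4919

Case 1: c = 2 < log_2(45) = 5.4919
T(n) = O(n^(log_2 45))

For T(n) = 45T(n/2) + O(n^2): log_2(45) = 5.4919. This is Case 1 of the Master Theorem (c < log_b(a), work dominated by leaves), giving O(n^(log_2 45)).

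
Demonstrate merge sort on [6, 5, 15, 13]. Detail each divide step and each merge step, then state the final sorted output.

Merge sort trace:

Split: [6, 5, 15, 13] -> [6, 5] and [15, 13]
  Split: [6, 5] -> [6] and [5]
  Merge: [6] + [5] -> [5, 6]
  Split: [15, 13] -> [15] and [13]
  Merge: [15] + [13] -> [13, 15]
Merge: [5, 6] + [13, 15] -> [5, 6, 13, 15]

Final sorted array: [5, 6, 13, 15]

The merge sort proceeds by recursively splitting the array and merging sorted halves.
After all merges, the sorted array is [5, 6, 13, 15].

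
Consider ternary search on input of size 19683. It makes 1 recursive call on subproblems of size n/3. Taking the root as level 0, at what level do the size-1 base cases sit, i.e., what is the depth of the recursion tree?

For divide and conquer with division factor 3:

Problem sizes at each level:
Level 0: 19683
Level 1: 6561
Level 2: 2187
Level 3: 729
Level 4: 243
Level 5: 81
Level 6: 27
Level 7: 9
Level 8: 3
Level 9: 1

The root is level 0 and the size-1 base case is level 9 (the tree spans levels 0 through 9, i.e. 10 levels counting the root), so the depth is the number of divisions: log_3(19683) = 9

The recursion tree depth is log_3(19683) = 9. At each level, the problem size is divided by 3, so it takes 9 divisions to reduce to a base case of size 1. The algorithm makes 1 recursive call at each level.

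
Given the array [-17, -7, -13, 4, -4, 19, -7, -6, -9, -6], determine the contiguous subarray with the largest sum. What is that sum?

Using Kadane's algorithm on [-17, -7, -13, 4, -4, 19, -7, -6, -9, -6]:

Scanning through the array:
Position 1 (value -7): max_ending_here = -7, max_so_far = -7
Position 2 (value -13): max_ending_here = -13, max_so_far = -7
Position 3 (value 4): max_ending_here = 4, max_so_far = 4
Position 4 (value -4): max_ending_here = 0, max_so_far = 4
Position 5 (value 19): max_ending_here = 19, max_so_far = 19
Position 6 (value -7): max_ending_here = 12, max_so_far = 19
Position 7 (value -6): max_ending_here = 6, max_so_far = 19
Position 8 (value -9): max_ending_here = -3, max_so_far = 19
Position 9 (value -6): max_ending_here = -6, max_so_far = 19

Maximum subarray: [4, -4, 19]
Maximum sum: 19

The maximum subarray is [4, -4, 19] with sum 19. This subarray runs from index 3 to index 5.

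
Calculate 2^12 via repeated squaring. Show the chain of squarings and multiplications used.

Computing 2^12 by squaring (build up from 2^1; each line after the first costs one multiplication):

2^1 = 2
2^2 = (2^1)^2 = 2^2 = 4
2^3 = 2 * 2^2 = 2 * 4 = 8
2^6 = (2^3)^2 = 8^2 = 64
2^12 = (2^6)^2 = 64^2 = 4096

Result: 4096
Multiplications needed: 4 (4 lines after 2^1)

2^12 = 4096. Using exponentiation by squaring, this requires 4 multiplications. The key idea: if the exponent is even, square the half-power; if odd, multiply by the base once.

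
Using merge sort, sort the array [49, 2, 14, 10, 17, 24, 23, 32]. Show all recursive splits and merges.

Merge sort trace:

Split: [49, 2, 14, 10, 17, 24, 23, 32] -> [49, 2, 14, 10] and [17, 24, 23, 32]
  Split: [49, 2, 14, 10] -> [49, 2] and [14, 10]
    Split: [49, 2] -> [49] and [2]
    Merge: [49] + [2] -> [2, 49]
    Split: [14, 10] -> [14] and [10]
    Merge: [14] + [10] -> [10, 14]
  Merge: [2, 49] + [10, 14] -> [2, 10, 14, 49]
  Split: [17, 24, 23, 32] -> [17, 24] and [23, 32]
    Split: [17, 24] -> [17] and [24]
    Merge: [17] + [24] -> [17, 24]
    Split: [23, 32] -> [23] and [32]
    Merge: [23] + [32] -> [23, 32]
  Merge: [17, 24] + [23, 32] -> [17, 23, 24, 32]
Merge: [2, 10, 14, 49] + [17, 23, 24, 32] -> [2, 10, 14, 17, 23, 24, 32, 49]

Final sorted array: [2, 10, 14, 17, 23, 24, 32, 49]

The merge sort proceeds by recursively splitting the array and merging sorted halves.
After all merges, the sorted array is [2, 10, 14, 17, 23, 24, 32, 49].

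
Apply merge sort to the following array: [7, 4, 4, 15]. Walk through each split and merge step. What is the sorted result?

Merge sort trace:

Split: [7, 4, 4, 15] -> [7, 4] and [4, 15]
  Split: [7, 4] -> [7] and [4]
  Merge: [7] + [4] -> [4, 7]
  Split: [4, 15] -> [4] and [15]
  Merge: [4] + [15] -> [4, 15]
Merge: [4, 7] + [4, 15] -> [4, 4, 7, 15]

Final sorted array: [4, 4, 7, 15]

The merge sort proceeds by recursively splitting the array and merging sorted halves.
After all merges, the sorted array is [4, 4, 7, 15].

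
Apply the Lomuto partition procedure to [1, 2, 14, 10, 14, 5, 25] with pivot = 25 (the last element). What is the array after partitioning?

Lomuto partition with pivot = 25:

Initial array: [1, 2, 14, 10, 14, 5, 25]

arr[0]=1 <= 25: swap with position 0, array becomes [1, 2, 14, 10, 14, 5, 25]
arr[1]=2 <= 25: swap with position 1, array becomes [1, 2, 14, 10, 14, 5, 25]
arr[2]=14 <= 25: swap with position 2, array becomes [1, 2, 14, 10, 14, 5, 25]
arr[3]=10 <= 25: swap with position 3, array becomes [1, 2, 14, 10, 14, 5, 25]
arr[4]=14 <= 25: swap with position 4, array becomes [1, 2, 14, 10, 14, 5, 25]
arr[5]=5 <= 25: swap with position 5, array becomes [1, 2, 14, 10, 14, 5, 25]

Place pivot at position 6: [1, 2, 14, 10, 14, 5, 25]
Pivot position: 6

After partitioning with pivot 25, the array becomes [1, 2, 14, 10, 14, 5, 25]. The pivot is placed at index 6. All elements to the left of the pivot are <= 25, and all elements to the right are > 25.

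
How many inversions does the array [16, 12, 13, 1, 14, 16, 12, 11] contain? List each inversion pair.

Finding inversions in [16, 12, 13, 1, 14, 16, 12, 11]:

(0, 1): arr[0]=16 > arr[1]=12
(0, 2): arr[0]=16 > arr[2]=13
(0, 3): arr[0]=16 > arr[3]=1
(0, 4): arr[0]=16 > arr[4]=14
(0, 6): arr[0]=16 > arr[6]=12
(0, 7): arr[0]=16 > arr[7]=11
(1, 3): arr[1]=12 > arr[3]=1
(1, 7): arr[1]=12 > arr[7]=11
(2, 3): arr[2]=13 > arr[3]=1
(2, 6): arr[2]=13 > arr[6]=12
(2, 7): arr[2]=13 > arr[7]=11
(4, 6): arr[4]=14 > arr[6]=12
(4, 7): arr[4]=14 > arr[7]=11
(5, 6): arr[5]=16 > arr[6]=12
(5, 7): arr[5]=16 > arr[7]=11
(6, 7): arr[6]=12 > arr[7]=11

Total inversions: 16

The array has 16 inversion(s): (0,1), (0,2), (0,3), (0,4), (0,6), (0,7), (1,3), (1,7), (2,3), (2,6), (2,7), (4,6), (4,7), (5,6), (5,7), (6,7). Each pair (i,j) satisfies i < j and arr[i] > arr[j].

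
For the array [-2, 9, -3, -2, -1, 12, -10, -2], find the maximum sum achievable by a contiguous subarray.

Using Kadane's algorithm on [-2, 9, -3, -2, -1, 12, -10, -2]:

Scanning through the array:
Position 1 (value 9): max_ending_here = 9, max_so_far = 9
Position 2 (value -3): max_ending_here = 6, max_so_far = 9
Position 3 (value -2): max_ending_here = 4, max_so_far = 9
Position 4 (value -1): max_ending_here = 3, max_so_far = 9
Position 5 (value 12): max_ending_here = 15, max_so_far = 15
Position 6 (value -10): max_ending_here = 5, max_so_far = 15
Position 7 (value -2): max_ending_here = 3, max_so_far = 15

Maximum subarray: [9, -3, -2, -1, 12]
Maximum sum: 15

The maximum subarray is [9, -3, -2, -1, 12] with sum 15. This subarray runs from index 1 to index 5.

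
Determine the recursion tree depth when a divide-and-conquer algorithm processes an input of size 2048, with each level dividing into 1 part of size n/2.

For divide and conquer with division factor 2:

Problem sizes at each level:
Level 0: 2048
Level 1: 1024
Level 2: 512
Level 3: 256
Level 4: 128
Level 5: 64
Level 6: 32
Level 7: 16
Level 8: 8
Level 9: 4
Level 10: 2
Level 11: 1

The root is level 0 and the size-1 base case is level 11 (the tree spans levels 0 through 11, i.e. 12 levels counting the root), so the depth is the number of divisions: log_2(2048) = 11

The recursion tree depth is log_2(2048) = 11. At each level, the problem size is divided by 2, so it takes 11 divisions to reduce to a base case of size 1. The algorithm makes 1 recursive call at each level.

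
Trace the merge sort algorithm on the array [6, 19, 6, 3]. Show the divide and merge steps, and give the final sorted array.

Merge sort trace:

Split: [6, 19, 6, 3] -> [6, 19] and [6, 3]
  Split: [6, 19] -> [6] and [19]
  Merge: [6] + [19] -> [6, 19]
  Split: [6, 3] -> [6] and [3]
  Merge: [6] + [3] -> [3, 6]
Merge: [6, 19] + [3, 6] -> [3, 6, 6, 19]

Final sorted array: [3, 6, 6, 19]

The merge sort proceeds by recursively splitting the array and merging sorted halves.
After all merges, the sorted array is [3, 6, 6, 19].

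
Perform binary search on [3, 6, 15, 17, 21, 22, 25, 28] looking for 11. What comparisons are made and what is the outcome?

Binary search for 11 in [3, 6, 15, 17, 21, 22, 25, 28]:

lo=0, hi=7, mid=3, arr[mid]=17 -> 17 > 11, search left half
lo=0, hi=2, mid=1, arr[mid]=6 -> 6 < 11, search right half
lo=2, hi=2, mid=2, arr[mid]=15 -> 15 > 11, search left half
lo=2 > hi=1, target 11 not found

Binary search determines that 11 is not in the array after 3 comparisons. The search space was exhausted without finding the target.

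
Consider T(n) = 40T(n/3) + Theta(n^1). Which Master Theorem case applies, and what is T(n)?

Master Theorem for T(n) = 40T(n/3) + O(n^1):

a = 40, b = 3, c = 1
log_b(a) = log_3(40) = 3.3578

Case 1: c = 1 < log_3(40) = 3.3578
T(n) = O(n^(log_3 40))

For T(n) = 40T(n/3) + O(n^1): log_3(40) = 3.3578. This is Case 1 of the Master Theorem (c < log_b(a), work dominated by leaves), giving O(n^(log_3 40)).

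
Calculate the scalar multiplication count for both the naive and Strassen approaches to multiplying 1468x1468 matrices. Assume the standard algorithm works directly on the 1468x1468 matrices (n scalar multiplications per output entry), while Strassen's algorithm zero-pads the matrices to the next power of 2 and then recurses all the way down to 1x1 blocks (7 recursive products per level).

Matrix multiplication for 1468x1468 matrices:

Strassen's algorithm requires power-of-2 dimensions. Pad 1468x1468 to 2048x2048 (next power of 2).

Standard algorithm: 1468^3 = 3163575232 multiplications
Strassen's algorithm: 7^(log2(2048)) = 7^11 = 1977326743 multiplications
Savings: 3163575232 - 1977326743 = 1186248489 multiplications

Standard: 3163575232 multiplications (1468^3). Strassen: 1977326743 multiplications (7^11, after padding to 2048x2048). Strassen reduces 8 recursive multiplications to 7 at each level.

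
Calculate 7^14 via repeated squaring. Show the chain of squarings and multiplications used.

Computing 7^14 by squaring (build up from 7^1; each line after the first costs one multiplication):

7^1 = 7
7^2 = (7^1)^2 = 7^2 = 49
7^3 = 7 * 7^2 = 7 * 49 = 343
7^6 = (7^3)^2 = 343^2 = 117649
7^7 = 7 * 7^6 = 7 * 117649 = 823543
7^14 = (7^7)^2 = 823543^2 = 678223072849

Result: 678223072849
Multiplications needed: 5 (5 lines after 7^1)

7^14 = 678223072849. Using exponentiation by squaring, this requires 5 multiplications. The key idea: if the exponent is even, square the half-power; if odd, multiply by the base once.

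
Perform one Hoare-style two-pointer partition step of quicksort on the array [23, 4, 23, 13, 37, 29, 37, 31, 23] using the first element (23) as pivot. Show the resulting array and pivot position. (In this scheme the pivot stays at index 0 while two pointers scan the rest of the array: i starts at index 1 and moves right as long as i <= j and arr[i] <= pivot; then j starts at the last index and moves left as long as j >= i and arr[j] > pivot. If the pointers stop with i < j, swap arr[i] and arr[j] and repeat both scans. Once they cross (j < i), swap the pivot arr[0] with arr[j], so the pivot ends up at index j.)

Hoare-style two-pointer partition with pivot = 23:

Initial array: [23, 4, 23, 13, 37, 29, 37, 31, 23]

Pointers start at i = 1, j = 8.
i stops at index 4 (arr[4]=37 > 23), j stops at index 8 (arr[8]=23 <= 23): swap arr[4] and arr[8], array becomes [23, 4, 23, 13, 23, 29, 37, 31, 37]
i ends at 5, j ends at 4: the pointers have crossed (j < i), so scanning stops.

Swap pivot arr[0] with arr[4] to place pivot at position 4: [23, 4, 23, 13, 23, 29, 37, 31, 37]
Pivot position: 4

After partitioning with pivot 23, the array becomes [23, 4, 23, 13, 23, 29, 37, 31, 37]. The pivot is placed at index 4. All elements to the left of the pivot are <= 23, and all elements to the right are > 23.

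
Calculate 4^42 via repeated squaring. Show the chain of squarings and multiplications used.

Computing 4^42 by squaring (build up from 4^1; each line after the first costs one multiplication):

4^1 = 4
4^2 = (4^1)^2 = 4^2 = 16
4^4 = (4^2)^2 = 16^2 = 256
4^5 = 4 * 4^4 = 4 * 256 = 1024
4^10 = (4^5)^2 = 1024^2 = 1048576
4^20 = (4^10)^2 = 1048576^2 = 1099511627776
4^21 = 4 * 4^20 = 4 * 1099511627776 = 4398046511104
4^42 = (4^21)^2 = 4398046511104^2 = 19342813113834066795298816

Result: 19342813113834066795298816
Multiplications needed: 7 (7 lines after 4^1)

4^42 = 19342813113834066795298816. Using exponentiation by squaring, this requires 7 multiplications. The key idea: if the exponent is even, square the half-power; if odd, multiply by the base once.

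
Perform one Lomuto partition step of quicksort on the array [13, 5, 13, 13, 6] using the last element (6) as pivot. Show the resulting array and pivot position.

Lomuto partition with pivot = 6:

Initial array: [13, 5, 13, 13, 6]

arr[0]=13 > 6: no swap
arr[1]=5 <= 6: swap with position 0, array becomes [5, 13, 13, 13, 6]
arr[2]=13 > 6: no swap
arr[3]=13 > 6: no swap

Place pivot at position 1: [5, 6, 13, 13, 13]
Pivot position: 1

After partitioning with pivot 6, the array becomes [5, 6, 13, 13, 13]. The pivot is placed at index 1. All elements to the left of the pivot are <= 6, and all elements to the right are > 6.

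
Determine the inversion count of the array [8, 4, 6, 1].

Finding inversions in [8, 4, 6, 1]:

(0, 1): arr[0]=8 > arr[1]=4
(0, 2): arr[0]=8 > arr[2]=6
(0, 3): arr[0]=8 > arr[3]=1
(1, 3): arr[1]=4 > arr[3]=1
(2, 3): arr[2]=6 > arr[3]=1

Total inversions: 5

The array has 5 inversion(s): (0,1), (0,2), (0,3), (1,3), (2,3). Each pair (i,j) satisfies i < j and arr[i] > arr[j].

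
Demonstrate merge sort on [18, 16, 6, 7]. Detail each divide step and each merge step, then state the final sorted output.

Merge sort trace:

Split: [18, 16, 6, 7] -> [18, 16] and [6, 7]
  Split: [18, 16] -> [18] and [16]
  Merge: [18] + [16] -> [16, 18]
  Split: [6, 7] -> [6] and [7]
  Merge: [6] + [7] -> [6, 7]
Merge: [16, 18] + [6, 7] -> [6, 7, 16, 18]

Final sorted array: [6, 7, 16, 18]

The merge sort proceeds by recursively splitting the array and merging sorted halves.
After all merges, the sorted array is [6, 7, 16, 18].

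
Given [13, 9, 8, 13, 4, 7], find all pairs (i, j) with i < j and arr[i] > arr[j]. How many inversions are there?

Finding inversions in [13, 9, 8, 13, 4, 7]:

(0, 1): arr[0]=13 > arr[1]=9
(0, 2): arr[0]=13 > arr[2]=8
(0, 4): arr[0]=13 > arr[4]=4
(0, 5): arr[0]=13 > arr[5]=7
(1, 2): arr[1]=9 > arr[2]=8
(1, 4): arr[1]=9 > arr[4]=4
(1, 5): arr[1]=9 > arr[5]=7
(2, 4): arr[2]=8 > arr[4]=4
(2, 5): arr[2]=8 > arr[5]=7
(3, 4): arr[3]=13 > arr[4]=4
(3, 5): arr[3]=13 > arr[5]=7

Total inversions: 11

The array has 11 inversion(s): (0,1), (0,2), (0,4), (0,5), (1,2), (1,4), (1,5), (2,4), (2,5), (3,4), (3,5). Each pair (i,j) satisfies i < j and arr[i] > arr[j].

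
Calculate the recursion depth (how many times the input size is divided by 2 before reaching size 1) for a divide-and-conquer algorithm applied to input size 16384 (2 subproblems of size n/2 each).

For divide and conquer with division factor 2:

Problem sizes at each level:
Level 0: 16384
Level 1: 8192
Level 2: 4096
Level 3: 2048
Level 4: 1024
Level 5: 512
Level 6: 256
Level 7: 128
Level 8: 64
Level 9: 32
Level 10: 16
Level 11: 8
Level 12: 4
Level 13: 2
Level 14: 1

The root is level 0 and the size-1 base case is level 14 (the tree spans levels 0 through 14, i.e. 15 levels counting the root), so the depth is the number of divisions: log_2(16384) = 14

The recursion tree depth is log_2(16384) = 14. At each level, the problem size is divided by 2, so it takes 14 divisions to reduce to a base case of size 1. The algorithm makes 2 recursive calls at each level.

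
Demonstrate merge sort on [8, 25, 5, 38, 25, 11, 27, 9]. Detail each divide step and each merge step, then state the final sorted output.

Merge sort trace:

Split: [8, 25, 5, 38, 25, 11, 27, 9] -> [8, 25, 5, 38] and [25, 11, 27, 9]
  Split: [8, 25, 5, 38] -> [8, 25] and [5, 38]
    Split: [8, 25] -> [8] and [25]
    Merge: [8] + [25] -> [8, 25]
    Split: [5, 38] -> [5] and [38]
    Merge: [5] + [38] -> [5, 38]
  Merge: [8, 25] + [5, 38] -> [5, 8, 25, 38]
  Split: [25, 11, 27, 9] -> [25, 11] and [27, 9]
    Split: [25, 11] -> [25] and [11]
    Merge: [25] + [11] -> [11, 25]
    Split: [27, 9] -> [27] and [9]
    Merge: [27] + [9] -> [9, 27]
  Merge: [11, 25] + [9, 27] -> [9, 11, 25, 27]
Merge: [5, 8, 25, 38] + [9, 11, 25, 27] -> [5, 8, 9, 11, 25, 25, 27, 38]

Final sorted array: [5, 8, 9, 11, 25, 25, 27, 38]

The merge sort proceeds by recursively splitting the array and merging sorted halves.
After all merges, the sorted array is [5, 8, 9, 11, 25, 25, 27, 38].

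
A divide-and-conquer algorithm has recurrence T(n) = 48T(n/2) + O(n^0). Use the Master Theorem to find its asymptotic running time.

Master Theorem for T(n) = 48T(n/2) + O(n^0):

a = 48, b = 2, c = 0
log_b(a) = log_2(48) = 5.5850

Case 1: c = 0 < log_2(48) = 5.5850
T(n) = O(n^(log_2 48))

For T(n) = 48T(n/2) + O(n^0): log_2(48) = 5.5850. This is Case 1 of the Master Theorem (c < log_b(a), work dominated by leaves), giving O(n^(log_2 48)).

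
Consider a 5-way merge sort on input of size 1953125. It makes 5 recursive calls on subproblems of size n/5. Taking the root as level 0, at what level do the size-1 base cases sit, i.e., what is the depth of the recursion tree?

For divide and conquer with division factor 5:

Problem sizes at each level:
Level 0: 1953125
Level 1: 390625
Level 2: 78125
Level 3: 15625
Level 4: 3125
Level 5: 625
Level 6: 125
Level 7: 25
Level 8: 5
Level 9: 1

The root is level 0 and the size-1 base case is level 9 (the tree spans levels 0 through 9, i.e. 10 levels counting the root), so the depth is the number of divisions: log_5(1953125) = 9

The recursion tree depth is log_5(1953125) = 9. At each level, the problem size is divided by 5, so it takes 9 divisions to reduce to a base case of size 1. The algorithm makes 5 recursive calls at each level.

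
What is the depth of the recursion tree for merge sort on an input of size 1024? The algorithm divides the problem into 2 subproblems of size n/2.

For divide and conquer with division factor 2:

Problem sizes at each level:
Level 0: 1024
Level 1: 512
Level 2: 256
Level 3: 128
Level 4: 64
Level 5: 32
Level 6: 16
Level 7: 8
Level 8: 4
Level 9: 2
Level 10: 1

The root is level 0 and the size-1 base case is level 10 (the tree spans levels 0 through 10, i.e. 11 levels counting the root), so the depth is the number of divisions: log_2(1024) = 10

The recursion tree depth is log_2(1024) = 10. At each level, the problem size is divided by 2, so it takes 10 divisions to reduce to a base case of size 1. The algorithm makes 2 recursive calls at each level.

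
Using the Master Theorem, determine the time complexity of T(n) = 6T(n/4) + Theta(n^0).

Master Theorem for T(n) = 6T(n/4) + O(n^0):

a = 6, b = 4, c = 0
log_b(a) = log_4(6) = 1.2925

Case 1: c = 0 < log_4(6) = 1.2925
T(n) = O(n^(log_4 6))

For T(n) = 6T(n/4) + O(n^0): log_4(6) = 1.2925. This is Case 1 of the Master Theorem (c < log_b(a), work dominated by leaves), giving O(n^(log_4 6)).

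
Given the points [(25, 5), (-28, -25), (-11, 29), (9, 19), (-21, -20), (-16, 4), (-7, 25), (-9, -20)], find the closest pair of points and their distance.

Computing all pairwise distances among 8 points:

d((25, 5), (-28, -25)) = 60.9016
d((25, 5), (-11, 29)) = 43.2666
d((25, 5), (9, 19)) = 21.2603
d((25, 5), (-21, -20)) = 52.3546
d((25, 5), (-16, 4)) = 41.0122
d((25, 5), (-7, 25)) = 37.7359
d((25, 5), (-9, -20)) = 42.2019
d((-28, -25), (-11, 29)) = 56.6127
d((-28, -25), (9, 19)) = 57.4891
d((-28, -25), (-21, -20)) = 8.6023
d((-28, -25), (-16, 4)) = 31.3847
d((-28, -25), (-7, 25)) = 54.231
d((-28, -25), (-9, -20)) = 19.6469
d((-11, 29), (9, 19)) = 22.3607
d((-11, 29), (-21, -20)) = 50.01
d((-11, 29), (-16, 4)) = 25.4951
d((-11, 29), (-7, 25)) = 5.6569 <-- minimum
d((-11, 29), (-9, -20)) = 49.0408
d((9, 19), (-21, -20)) = 49.2037
d((9, 19), (-16, 4)) = 29.1548
d((9, 19), (-7, 25)) = 17.088
d((9, 19), (-9, -20)) = 42.9535
d((-21, -20), (-16, 4)) = 24.5153
d((-21, -20), (-7, 25)) = 47.1275
d((-21, -20), (-9, -20)) = 12.0
d((-16, 4), (-7, 25)) = 22.8473
d((-16, 4), (-9, -20)) = 25.0
d((-7, 25), (-9, -20)) = 45.0444

Closest pair: (-11, 29) and (-7, 25) with distance 5.6569

The closest pair is (-11, 29) and (-7, 25) with Euclidean distance 5.6569. For 8 points, brute-force pairwise comparison is shown above. For large n, the divide-and-conquer algorithm (sort by x, recurse on halves, check the dividing strip) achieves O(n log n).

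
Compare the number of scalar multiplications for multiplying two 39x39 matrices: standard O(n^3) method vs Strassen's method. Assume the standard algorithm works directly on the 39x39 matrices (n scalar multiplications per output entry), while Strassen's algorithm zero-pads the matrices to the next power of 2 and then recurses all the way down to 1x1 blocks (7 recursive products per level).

Matrix multiplication for 39x39 matrices:

Strassen's algorithm requires power-of-2 dimensions. Pad 39x39 to 64x64 (next power of 2).

Standard algorithm: 39^3 = 59319 multiplications
Strassen's algorithm: 7^(log2(64)) = 7^6 = 117649 multiplications
Difference: 59319 - 117649 = -58330 (Strassen uses MORE here due to padding overhead — for small or just-over-power-of-2 n, padding can outweigh the per-level savings)

Standard: 59319 multiplications (39^3). Strassen: 117649 multiplications (7^6, after padding to 64x64). Strassen reduces 8 recursive multiplications to 7 at each level.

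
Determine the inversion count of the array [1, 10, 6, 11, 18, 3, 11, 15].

Finding inversions in [1, 10, 6, 11, 18, 3, 11, 15]:

(1, 2): arr[1]=10 > arr[2]=6
(1, 5): arr[1]=10 > arr[5]=3
(2, 5): arr[2]=6 > arr[5]=3
(3, 5): arr[3]=11 > arr[5]=3
(4, 5): arr[4]=18 > arr[5]=3
(4, 6): arr[4]=18 > arr[6]=11
(4, 7): arr[4]=18 > arr[7]=15

Total inversions: 7

The array has 7 inversion(s): (1,2), (1,5), (2,5), (3,5), (4,5), (4,6), (4,7). Each pair (i,j) satisfies i < j and arr[i] > arr[j].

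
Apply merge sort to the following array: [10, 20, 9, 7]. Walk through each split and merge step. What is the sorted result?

Merge sort trace:

Split: [10, 20, 9, 7] -> [10, 20] and [9, 7]
  Split: [10, 20] -> [10] and [20]
  Merge: [10] + [20] -> [10, 20]
  Split: [9, 7] -> [9] and [7]
  Merge: [9] + [7] -> [7, 9]
Merge: [10, 20] + [7, 9] -> [7, 9, 10, 20]

Final sorted array: [7, 9, 10, 20]

The merge sort proceeds by recursively splitting the array and merging sorted halves.
After all merges, the sorted array is [7, 9, 10, 20].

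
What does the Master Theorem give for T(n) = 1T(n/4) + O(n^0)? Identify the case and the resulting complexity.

Master Theorem for T(n) = 1T(n/4) + O(n^0):

a = 1, b = 4, c = 0
log_b(a) = log_4(1) = 0.0000

Case 2: c = 0 = log_4(1) = 0.0000
T(n) = O(n^0 log n) = O(log n)

For T(n) = 1T(n/4) + O(n^0): log_4(1) = 0.0000. This is Case 2 of the Master Theorem (c = log_b(a), equal work at all levels), giving O(log n).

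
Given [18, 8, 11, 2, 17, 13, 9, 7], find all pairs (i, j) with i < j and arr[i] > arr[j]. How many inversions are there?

Finding inversions in [18, 8, 11, 2, 17, 13, 9, 7]:

(0, 1): arr[0]=18 > arr[1]=8
(0, 2): arr[0]=18 > arr[2]=11
(0, 3): arr[0]=18 > arr[3]=2
(0, 4): arr[0]=18 > arr[4]=17
(0, 5): arr[0]=18 > arr[5]=13
(0, 6): arr[0]=18 > arr[6]=9
(0, 7): arr[0]=18 > arr[7]=7
(1, 3): arr[1]=8 > arr[3]=2
(1, 7): arr[1]=8 > arr[7]=7
(2, 3): arr[2]=11 > arr[3]=2
(2, 6): arr[2]=11 > arr[6]=9
(2, 7): arr[2]=11 > arr[7]=7
(4, 5): arr[4]=17 > arr[5]=13
(4, 6): arr[4]=17 > arr[6]=9
(4, 7): arr[4]=17 > arr[7]=7
(5, 6): arr[5]=13 > arr[6]=9
(5, 7): arr[5]=13 > arr[7]=7
(6, 7): arr[6]=9 > arr[7]=7

Total inversions: 18

The array has 18 inversion(s): (0,1), (0,2), (0,3), (0,4), (0,5), (0,6), (0,7), (1,3), (1,7), (2,3), (2,6), (2,7), (4,5), (4,6), (4,7), (5,6), (5,7), (6,7). Each pair (i,j) satisfies i < j and arr[i] > arr[j].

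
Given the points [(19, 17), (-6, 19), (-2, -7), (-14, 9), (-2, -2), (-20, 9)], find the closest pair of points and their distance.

Computing all pairwise distances among 6 points:

d((19, 17), (-6, 19)) = 25.0799
d((19, 17), (-2, -7)) = 31.8904
d((19, 17), (-14, 9)) = 33.9559
d((19, 17), (-2, -2)) = 28.3196
d((19, 17), (-20, 9)) = 39.8121
d((-6, 19), (-2, -7)) = 26.3059
d((-6, 19), (-14, 9)) = 12.8062
d((-6, 19), (-2, -2)) = 21.3776
d((-6, 19), (-20, 9)) = 17.2047
d((-2, -7), (-14, 9)) = 20.0
d((-2, -7), (-2, -2)) = 5.0 <-- minimum
d((-2, -7), (-20, 9)) = 24.0832
d((-14, 9), (-2, -2)) = 16.2788
d((-14, 9), (-20, 9)) = 6.0
d((-2, -2), (-20, 9)) = 21.095

Closest pair: (-2, -7) and (-2, -2) with distance 5.0

The closest pair is (-2, -7) and (-2, -2) with Euclidean distance 5.0. For 6 points, brute-force pairwise comparison is shown above. For large n, the divide-and-conquer algorithm (sort by x, recurse on halves, check the dividing strip) achieves O(n log n).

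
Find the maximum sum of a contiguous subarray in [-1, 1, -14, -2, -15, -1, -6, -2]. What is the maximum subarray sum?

Using Kadane's algorithm on [-1, 1, -14, -2, -15, -1, -6, -2]:

Scanning through the array:
Position 1 (value 1): max_ending_here = 1, max_so_far = 1
Position 2 (value -14): max_ending_here = -13, max_so_far = 1
Position 3 (value -2): max_ending_here = -2, max_so_far = 1
Position 4 (value -15): max_ending_here = -15, max_so_far = 1
Position 5 (value -1): max_ending_here = -1, max_so_far = 1
Position 6 (value -6): max_ending_here = -6, max_so_far = 1
Position 7 (value -2): max_ending_here = -2, max_so_far = 1

Maximum subarray: [1]
Maximum sum: 1

The maximum subarray is [1] with sum 1. This subarray runs from index 1 to index 1.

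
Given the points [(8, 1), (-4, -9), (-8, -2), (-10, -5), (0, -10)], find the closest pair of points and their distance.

Computing all pairwise distances among 5 points:

d((8, 1), (-4, -9)) = 15.6205
d((8, 1), (-8, -2)) = 16.2788
d((8, 1), (-10, -5)) = 18.9737
d((8, 1), (0, -10)) = 13.6015
d((-4, -9), (-8, -2)) = 8.0623
d((-4, -9), (-10, -5)) = 7.2111
d((-4, -9), (0, -10)) = 4.1231
d((-8, -2), (-10, -5)) = 3.6056 <-- minimum
d((-8, -2), (0, -10)) = 11.3137
d((-10, -5), (0, -10)) = 11.1803

Closest pair: (-8, -2) and (-10, -5) with distance 3.6056

The closest pair is (-8, -2) and (-10, -5) with Euclidean distance 3.6056. For 5 points, brute-force pairwise comparison is shown above. For large n, the divide-and-conquer algorithm (sort by x, recurse on halves, check the dividing strip) achieves O(n log n).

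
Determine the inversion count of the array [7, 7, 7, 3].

Finding inversions in [7, 7, 7, 3]:

(0, 3): arr[0]=7 > arr[3]=3
(1, 3): arr[1]=7 > arr[3]=3
(2, 3): arr[2]=7 > arr[3]=3

Total inversions: 3

The array has 3 inversion(s): (0,3), (1,3), (2,3). Each pair (i,j) satisfies i < j and arr[i] > arr[j].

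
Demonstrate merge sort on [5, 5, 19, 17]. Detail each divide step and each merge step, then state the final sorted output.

Merge sort trace:

Split: [5, 5, 19, 17] -> [5, 5] and [19, 17]
  Split: [5, 5] -> [5] and [5]
  Merge: [5] + [5] -> [5, 5]
  Split: [19, 17] -> [19] and [17]
  Merge: [19] + [17] -> [17, 19]
Merge: [5, 5] + [17, 19] -> [5, 5, 17, 19]

Final sorted array: [5, 5, 17, 19]

The merge sort proceeds by recursively splitting the array and merging sorted halves.
After all merges, the sorted array is [5, 5, 17, 19].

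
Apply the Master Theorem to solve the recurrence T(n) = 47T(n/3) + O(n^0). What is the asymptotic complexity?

Master Theorem for T(n) = 47T(n/3) + O(n^0):

a = 47, b = 3, c = 0
log_b(a) = log_3(47) = 3.5046

Case 1: c = 0 < log_3(47) = 3.5046
T(n) = O(n^(log_3 47))

For T(n) = 47T(n/3) + O(n^0): log_3(47) = 3.5046. This is Case 1 of the Master Theorem (c < log_b(a), work dominated by leaves), giving O(n^(log_3 47)).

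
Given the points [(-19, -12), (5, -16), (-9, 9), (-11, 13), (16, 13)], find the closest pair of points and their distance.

Computing all pairwise distances among 5 points:

d((-19, -12), (5, -16)) = 24.3311
d((-19, -12), (-9, 9)) = 23.2594
d((-19, -12), (-11, 13)) = 26.2488
d((-19, -12), (16, 13)) = 43.0116
d((5, -16), (-9, 9)) = 28.6531
d((5, -16), (-11, 13)) = 33.121
d((5, -16), (16, 13)) = 31.0161
d((-9, 9), (-11, 13)) = 4.4721 <-- minimum
d((-9, 9), (16, 13)) = 25.318
d((-11, 13), (16, 13)) = 27.0

Closest pair: (-9, 9) and (-11, 13) with distance 4.4721

The closest pair is (-9, 9) and (-11, 13) with Euclidean distance 4.4721. For 5 points, brute-force pairwise comparison is shown above. For large n, the divide-and-conquer algorithm (sort by x, recurse on halves, check the dividing strip) achieves O(n log n).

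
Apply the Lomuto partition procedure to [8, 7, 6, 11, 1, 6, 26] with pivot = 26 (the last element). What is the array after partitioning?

Lomuto partition with pivot = 26:

Initial array: [8, 7, 6, 11, 1, 6, 26]

arr[0]=8 <= 26: swap with position 0, array becomes [8, 7, 6, 11, 1, 6, 26]
arr[1]=7 <= 26: swap with position 1, array becomes [8, 7, 6, 11, 1, 6, 26]
arr[2]=6 <= 26: swap with position 2, array becomes [8, 7, 6, 11, 1, 6, 26]
arr[3]=11 <= 26: swap with position 3, array becomes [8, 7, 6, 11, 1, 6, 26]
arr[4]=1 <= 26: swap with position 4, array becomes [8, 7, 6, 11, 1, 6, 26]
arr[5]=6 <= 26: swap with position 5, array becomes [8, 7, 6, 11, 1, 6, 26]

Place pivot at position 6: [8, 7, 6, 11, 1, 6, 26]
Pivot position: 6

After partitioning with pivot 26, the array becomes [8, 7, 6, 11, 1, 6, 26]. The pivot is placed at index 6. All elements to the left of the pivot are <= 26, and all elements to the right are > 26.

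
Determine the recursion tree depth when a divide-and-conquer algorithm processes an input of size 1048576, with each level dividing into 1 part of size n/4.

For divide and conquer with division factor 4:

Problem sizes at each level:
Level 0: 1048576
Level 1: 262144
Level 2: 65536
Level 3: 16384
Level 4: 4096
Level 5: 1024
Level 6: 256
Level 7: 64
Level 8: 16
Level 9: 4
Level 10: 1

The root is level 0 and the size-1 base case is level 10 (the tree spans levels 0 through 10, i.e. 11 levels counting the root), so the depth is the number of divisions: log_4(1048576) = 10

The recursion tree depth is log_4(1048576) = 10. At each level, the problem size is divided by 4, so it takes 10 divisions to reduce to a base case of size 1. The algorithm makes 1 recursive call at each level.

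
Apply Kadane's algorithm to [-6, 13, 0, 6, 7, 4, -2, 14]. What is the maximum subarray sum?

Using Kadane's algorithm on [-6, 13, 0, 6, 7, 4, -2, 14]:

Scanning through the array:
Position 1 (value 13): max_ending_here = 13, max_so_far = 13
Position 2 (value 0): max_ending_here = 13, max_so_far = 13
Position 3 (value 6): max_ending_here = 19, max_so_far = 19
Position 4 (value 7): max_ending_here = 26, max_so_far = 26
Position 5 (value 4): max_ending_here = 30, max_so_far = 30
Position 6 (value -2): max_ending_here = 28, max_so_far = 30
Position 7 (value 14): max_ending_here = 42, max_so_far = 42

Maximum subarray: [13, 0, 6, 7, 4, -2, 14]
Maximum sum: 42

The maximum subarray is [13, 0, 6, 7, 4, -2, 14] with sum 42. This subarray runs from index 1 to index 7.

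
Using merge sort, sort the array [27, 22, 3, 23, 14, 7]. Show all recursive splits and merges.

Merge sort trace:

Split: [27, 22, 3, 23, 14, 7] -> [27, 22, 3] and [23, 14, 7]
  Split: [27, 22, 3] -> [27] and [22, 3]
    Split: [22, 3] -> [22] and [3]
    Merge: [22] + [3] -> [3, 22]
  Merge: [27] + [3, 22] -> [3, 22, 27]
  Split: [23, 14, 7] -> [23] and [14, 7]
    Split: [14, 7] -> [14] and [7]
    Merge: [14] + [7] -> [7, 14]
  Merge: [23] + [7, 14] -> [7, 14, 23]
Merge: [3, 22, 27] + [7, 14, 23] -> [3, 7, 14, 22, 23, 27]

Final sorted array: [3, 7, 14, 22, 23, 27]

The merge sort proceeds by recursively splitting the array and merging sorted halves.
After all merges, the sorted array is [3, 7, 14, 22, 23, 27].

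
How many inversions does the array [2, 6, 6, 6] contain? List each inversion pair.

Finding inversions in [2, 6, 6, 6]:


Total inversions: 0

The array has 0 inversions. It is already sorted.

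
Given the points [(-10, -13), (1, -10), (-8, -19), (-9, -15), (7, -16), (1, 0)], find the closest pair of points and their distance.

Computing all pairwise distances among 6 points:

d((-10, -13), (1, -10)) = 11.4018
d((-10, -13), (-8, -19)) = 6.3246
d((-10, -13), (-9, -15)) = 2.2361 <-- minimum
d((-10, -13), (7, -16)) = 17.2627
d((-10, -13), (1, 0)) = 17.0294
d((1, -10), (-8, -19)) = 12.7279
d((1, -10), (-9, -15)) = 11.1803
d((1, -10), (7, -16)) = 8.4853
d((1, -10), (1, 0)) = 10.0
d((-8, -19), (-9, -15)) = 4.1231
d((-8, -19), (7, -16)) = 15.2971
d((-8, -19), (1, 0)) = 21.0238
d((-9, -15), (7, -16)) = 16.0312
d((-9, -15), (1, 0)) = 18.0278
d((7, -16), (1, 0)) = 17.088

Closest pair: (-10, -13) and (-9, -15) with distance 2.2361

The closest pair is (-10, -13) and (-9, -15) with Euclidean distance 2.2361. For 6 points, brute-force pairwise comparison is shown above. For large n, the divide-and-conquer algorithm (sort by x, recurse on halves, check the dividing strip) achieves O(n log n).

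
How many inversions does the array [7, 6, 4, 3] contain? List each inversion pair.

Finding inversions in [7, 6, 4, 3]:

(0, 1): arr[0]=7 > arr[1]=6
(0, 2): arr[0]=7 > arr[2]=4
(0, 3): arr[0]=7 > arr[3]=3
(1, 2): arr[1]=6 > arr[2]=4
(1, 3): arr[1]=6 > arr[3]=3
(2, 3): arr[2]=4 > arr[3]=3

Total inversions: 6

The array has 6 inversion(s): (0,1), (0,2), (0,3), (1,2), (1,3), (2,3). Each pair (i,j) satisfies i < j and arr[i] > arr[j].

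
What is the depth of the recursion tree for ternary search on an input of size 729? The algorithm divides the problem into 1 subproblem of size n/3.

For divide and conquer with division factor 3:

Problem sizes at each level:
Level 0: 729
Level 1: 243
Level 2: 81
Level 3: 27
Level 4: 9
Level 5: 3
Level 6: 1

The root is level 0 and the size-1 base case is level 6 (the tree spans levels 0 through 6, i.e. 7 levels counting the root), so the depth is the number of divisions: log_3(729) = 6

The recursion tree depth is log_3(729) = 6. At each level, the problem size is divided by 3, so it takes 6 divisions to reduce to a base case of size 1. The algorithm makes 1 recursive call at each level.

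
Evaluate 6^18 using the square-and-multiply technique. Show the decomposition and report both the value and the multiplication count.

Computing 6^18 by squaring (build up from 6^1; each line after the first costs one multiplication):

6^1 = 6
6^2 = (6^1)^2 = 6^2 = 36
6^4 = (6^2)^2 = 36^2 = 1296
6^8 = (6^4)^2 = 1296^2 = 1679616
6^9 = 6 * 6^8 = 6 * 1679616 = 10077696
6^18 = (6^9)^2 = 10077696^2 = 101559956668416

Result: 101559956668416
Multiplications needed: 5 (5 lines after 6^1)

6^18 = 101559956668416. Using exponentiation by squaring, this requires 5 multiplications. The key idea: if the exponent is even, square the half-power; if odd, multiply by the base once.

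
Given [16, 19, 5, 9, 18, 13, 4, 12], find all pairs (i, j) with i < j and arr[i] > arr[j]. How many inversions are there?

Finding inversions in [16, 19, 5, 9, 18, 13, 4, 12]:

(0, 2): arr[0]=16 > arr[2]=5
(0, 3): arr[0]=16 > arr[3]=9
(0, 5): arr[0]=16 > arr[5]=13
(0, 6): arr[0]=16 > arr[6]=4
(0, 7): arr[0]=16 > arr[7]=12
(1, 2): arr[1]=19 > arr[2]=5
(1, 3): arr[1]=19 > arr[3]=9
(1, 4): arr[1]=19 > arr[4]=18
(1, 5): arr[1]=19 > arr[5]=13
(1, 6): arr[1]=19 > arr[6]=4
(1, 7): arr[1]=19 > arr[7]=12
(2, 6): arr[2]=5 > arr[6]=4
(3, 6): arr[3]=9 > arr[6]=4
(4, 5): arr[4]=18 > arr[5]=13
(4, 6): arr[4]=18 > arr[6]=4
(4, 7): arr[4]=18 > arr[7]=12
(5, 6): arr[5]=13 > arr[6]=4
(5, 7): arr[5]=13 > arr[7]=12

Total inversions: 18

The array has 18 inversion(s): (0,2), (0,3), (0,5), (0,6), (0,7), (1,2), (1,3), (1,4), (1,5), (1,6), (1,7), (2,6), (3,6), (4,5), (4,6), (4,7), (5,6), (5,7). Each pair (i,j) satisfies i < j and arr[i] > arr[j].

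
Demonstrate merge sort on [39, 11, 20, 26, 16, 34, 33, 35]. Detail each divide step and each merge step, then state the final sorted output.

Merge sort trace:

Split: [39, 11, 20, 26, 16, 34, 33, 35] -> [39, 11, 20, 26] and [16, 34, 33, 35]
  Split: [39, 11, 20, 26] -> [39, 11] and [20, 26]
    Split: [39, 11] -> [39] and [11]
    Merge: [39] + [11] -> [11, 39]
    Split: [20, 26] -> [20] and [26]
    Merge: [20] + [26] -> [20, 26]
  Merge: [11, 39] + [20, 26] -> [11, 20, 26, 39]
  Split: [16, 34, 33, 35] -> [16, 34] and [33, 35]
    Split: [16, 34] -> [16] and [34]
    Merge: [16] + [34] -> [16, 34]
    Split: [33, 35] -> [33] and [35]
    Merge: [33] + [35] -> [33, 35]
  Merge: [16, 34] + [33, 35] -> [16, 33, 34, 35]
Merge: [11, 20, 26, 39] + [16, 33, 34, 35] -> [11, 16, 20, 26, 33, 34, 35, 39]

Final sorted array: [11, 16, 20, 26, 33, 34, 35, 39]

The merge sort proceeds by recursively splitting the array and merging sorted halves.
After all merges, the sorted array is [11, 16, 20, 26, 33, 34, 35, 39].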